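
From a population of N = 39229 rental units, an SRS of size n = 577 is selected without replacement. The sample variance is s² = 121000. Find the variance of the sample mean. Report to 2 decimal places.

Under SRS without replacement, Var(ȳ) = (1 − f)·s²/n with f = n/N = 577/39229 = 0.01470851.
Var(ȳ) = (1 − 0.01470851)·121000/577 = 0.98529149·209.70537 = 206.62092.

206.62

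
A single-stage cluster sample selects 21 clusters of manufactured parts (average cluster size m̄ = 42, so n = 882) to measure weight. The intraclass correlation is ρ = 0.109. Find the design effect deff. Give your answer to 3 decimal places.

deff = 1 + (42 − 1)·0.109 = 1 + 4.469 = 5.469.

5.469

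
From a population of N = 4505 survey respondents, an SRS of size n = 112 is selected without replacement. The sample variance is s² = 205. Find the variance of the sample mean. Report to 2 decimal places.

Under SRS without replacement, Var(ȳ) = (1 − f)·s²/n with f = n/N = 112/4505 = 0.02486127.
Var(ȳ) = (1 − 0.02486127)·205/112 = 0.97513873·1.8303571 = 1.7848521.

1.78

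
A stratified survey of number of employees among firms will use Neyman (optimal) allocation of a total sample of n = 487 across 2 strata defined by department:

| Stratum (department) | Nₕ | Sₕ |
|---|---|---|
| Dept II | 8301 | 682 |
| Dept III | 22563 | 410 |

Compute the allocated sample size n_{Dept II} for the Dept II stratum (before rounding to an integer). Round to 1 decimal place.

184.9

Neyman allocation: nₕ = n·NₕSₕ / Σⱼ NⱼSⱼ.
Σ NⱼSⱼ = 8301·682 + 22563·410 = 1.4912112 × 10^7.
n_{Dept II} = 487·8301·682 / (1.4912112 × 10^7) = 184.9.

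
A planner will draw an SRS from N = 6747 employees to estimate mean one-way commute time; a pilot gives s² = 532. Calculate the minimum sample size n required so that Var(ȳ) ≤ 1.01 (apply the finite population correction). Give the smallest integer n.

489

Without fpc, n₀ = s²/D = 532/1.01 = 526.7327.
With fpc, (1 − n/N)·s²/n ≤ D requires n ≥ n₀/(1 + n₀/N) = 526.7327/(1 + 526.7327/6747) = 488.5890.
Rounding up, n = 489.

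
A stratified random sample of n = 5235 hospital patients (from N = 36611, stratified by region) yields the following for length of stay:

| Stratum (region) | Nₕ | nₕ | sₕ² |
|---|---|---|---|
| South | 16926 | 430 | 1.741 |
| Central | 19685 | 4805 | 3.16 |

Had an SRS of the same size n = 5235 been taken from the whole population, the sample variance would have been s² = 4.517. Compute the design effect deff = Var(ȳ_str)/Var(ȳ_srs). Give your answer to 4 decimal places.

Var(ȳ_str) = Σ Wₕ²(1−fₕ)sₕ²/nₕ with Wₕ = Nₕ/36611:
  South: (16926/36611)²·(1−430/16926)·1.741/430 = 8.4341266 × 10^-4
  Central: (19685/36611)²·(1−4805/19685)·3.16/4805 = 1.4371724 × 10^-4
  → Var(ȳ_str) = 9.871299 × 10^-4.
Var(ȳ_srs) = (1 − 5235/36611)·4.517/5235 = 7.3946801 × 10^-4.
deff = (9.871299 × 10^-4) / (7.3946801 × 10^-4) = 1.3349.

1.3349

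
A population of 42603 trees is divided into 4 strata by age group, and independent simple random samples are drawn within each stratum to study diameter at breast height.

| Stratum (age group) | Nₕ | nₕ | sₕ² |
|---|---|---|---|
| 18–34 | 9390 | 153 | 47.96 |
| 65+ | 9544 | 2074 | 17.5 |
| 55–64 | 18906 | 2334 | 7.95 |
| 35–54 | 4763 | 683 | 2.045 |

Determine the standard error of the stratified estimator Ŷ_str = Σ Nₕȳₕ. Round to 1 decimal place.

Var(Ŷ_str) = Σₕ Nₕ²(1 − fₕ)sₕ²/nₕ.
18–34: 9390²·(1 − 153/9390)·47.96/153 = 2.7188439 × 10^7.
65+: 9544²·(1 − 2074/9544)·17.5/2074 = 601561.91.
55–64: 18906²·(1 − 2334/18906)·7.95/2334 = 1.0671878 × 10^6.
35–54: 4763²·(1 − 683/4763)·2.045/683 = 58185.31.
Sum = 2.8915374 × 10^7.
SE = √(2.8915374 × 10^7) = 5377.3.

5377.3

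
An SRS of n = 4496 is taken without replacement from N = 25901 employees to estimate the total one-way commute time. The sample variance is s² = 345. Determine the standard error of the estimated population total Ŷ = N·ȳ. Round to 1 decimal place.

Var(Ŷ) = N²·Var(ȳ) = N²·(1 − n/N)·s²/n.
f = 4496/25901 = 0.17358403; Var(ȳ) = 0.82641597·345/4496 = 0.063414926.
Var(Ŷ) = 25901² · 0.063414926 = 4.2542651 × 10^7.
SE(Ŷ) = √(4.2542651 × 10^7) = 6522.5.

6522.5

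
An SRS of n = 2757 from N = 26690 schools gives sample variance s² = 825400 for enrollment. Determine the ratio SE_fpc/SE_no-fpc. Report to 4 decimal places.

0.9469

f = n/N = 2757/26690 = 0.10329712.
SE_no-fpc = √(s²/n) = 17.302699; SE_fpc = √((1−f)s²/n) = 16.384686.
Ratio = √(1−f) = 0.94694397.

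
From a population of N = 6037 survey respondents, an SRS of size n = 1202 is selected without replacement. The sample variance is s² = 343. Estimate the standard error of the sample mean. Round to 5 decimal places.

0.47806

Under SRS without replacement, Var(ȳ) = (1 − f)·s²/n with f = n/N = 1202/6037 = 0.19910552.
Var(ȳ) = (1 − 0.19910552)·343/1202 = 0.80089448·0.28535774 = 0.22854144.
SE(ȳ) = √(0.22854144) = 0.47806.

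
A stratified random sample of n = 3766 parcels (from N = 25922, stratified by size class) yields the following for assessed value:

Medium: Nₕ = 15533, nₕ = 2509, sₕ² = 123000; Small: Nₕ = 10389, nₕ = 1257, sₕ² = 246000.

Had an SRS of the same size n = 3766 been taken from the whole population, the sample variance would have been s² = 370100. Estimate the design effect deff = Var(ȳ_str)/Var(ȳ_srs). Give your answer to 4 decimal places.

Var(ȳ_str) = Σ Wₕ²(1−fₕ)sₕ²/nₕ with Wₕ = Nₕ/25922:
  Medium: (15533/25922)²·(1−2509/15533)·123000/2509 = 14.759348
  Small: (10389/25922)²·(1−1257/10389)·246000/1257 = 27.631373
  → Var(ȳ_str) = 42.390721.
Var(ȳ_srs) = (1 − 3766/25922)·370100/3766 = 83.996583.
deff = 42.390721 / 83.996583 = 0.5047.

0.5047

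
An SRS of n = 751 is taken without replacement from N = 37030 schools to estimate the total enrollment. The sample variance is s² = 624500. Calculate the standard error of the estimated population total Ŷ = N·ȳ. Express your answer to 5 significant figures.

1.0569 × 10^6

Var(Ŷ) = N²·Var(ȳ) = N²·(1 − n/N)·s²/n.
f = 751/37030 = 0.02028085; Var(ȳ) = 0.97971915·624500/751 = 814.69322.
Var(Ŷ) = 37030² · 814.69322 = 1.1171244 × 10^12.
SE(Ŷ) = √(1.1171244 × 10^12) = 1.0569 × 10^6.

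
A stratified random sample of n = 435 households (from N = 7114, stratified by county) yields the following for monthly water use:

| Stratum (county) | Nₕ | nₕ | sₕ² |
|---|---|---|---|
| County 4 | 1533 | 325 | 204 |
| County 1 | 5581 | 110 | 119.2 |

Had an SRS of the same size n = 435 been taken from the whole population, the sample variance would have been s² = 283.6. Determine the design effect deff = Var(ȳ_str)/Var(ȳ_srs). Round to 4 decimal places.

1.1056

Var(ȳ_str) = Σ Wₕ²(1−fₕ)sₕ²/nₕ with Wₕ = Nₕ/7114:
  County 4: (1533/7114)²·(1−325/1533)·204/325 = 0.022968264
  County 1: (5581/7114)²·(1−110/5581)·119.2/110 = 0.65378445
  → Var(ȳ_str) = 0.67675271.
Var(ȳ_srs) = (1 − 435/7114)·283.6/435 = 0.61208897.
deff = 0.67675271 / 0.61208897 = 1.1056.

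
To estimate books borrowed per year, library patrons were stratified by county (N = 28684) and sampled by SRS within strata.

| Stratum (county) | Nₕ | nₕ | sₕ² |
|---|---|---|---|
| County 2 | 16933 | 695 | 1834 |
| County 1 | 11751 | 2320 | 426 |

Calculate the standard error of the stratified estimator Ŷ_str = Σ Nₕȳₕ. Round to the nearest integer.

27312

Var(Ŷ_str) = Σₕ Nₕ²(1 − fₕ)sₕ²/nₕ.
County 2: 16933²·(1 − 695/16933)·1834/695 = 7.2557276 × 10^8.
County 1: 11751²·(1 − 2320/11751)·426/2320 = 2.0349521 × 10^7.
Sum = 7.4592228 × 10^8.
SE = √(7.4592228 × 10^8) = 27312.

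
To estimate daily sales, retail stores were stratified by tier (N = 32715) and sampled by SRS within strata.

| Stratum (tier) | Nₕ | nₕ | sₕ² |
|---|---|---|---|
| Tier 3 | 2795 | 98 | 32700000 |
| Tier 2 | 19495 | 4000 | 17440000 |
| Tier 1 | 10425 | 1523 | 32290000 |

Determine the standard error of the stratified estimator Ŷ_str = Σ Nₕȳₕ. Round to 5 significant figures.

Var(Ŷ_str) = Σₕ Nₕ²(1 − fₕ)sₕ²/nₕ.
Tier 3: 2795²·(1 − 98/2795)·32700000/98 = 2.515269 × 10^12.
Tier 2: 19495²·(1 − 4000/19495)·17440000/4000 = 1.3170471 × 10^12.
Tier 1: 10425²·(1 − 1523/10425)·32290000/1523 = 1.9675773 × 10^12.
Sum = 5.7998934 × 10^12.
SE = √(5.7998934 × 10^12) = 2.4083 × 10^6.

2.4083 × 10^6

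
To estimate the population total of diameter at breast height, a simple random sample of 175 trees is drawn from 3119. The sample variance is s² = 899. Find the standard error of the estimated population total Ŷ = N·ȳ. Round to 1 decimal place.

6868.1

Var(Ŷ) = N²·Var(ȳ) = N²·(1 − n/N)·s²/n.
f = 175/3119 = 0.05610773; Var(ȳ) = 0.94389227·899/175 = 4.8489094.
Var(Ŷ) = 3119² · 4.8489094 = 4.7170971 × 10^7.
SE(Ŷ) = √(4.7170971 × 10^7) = 6868.1.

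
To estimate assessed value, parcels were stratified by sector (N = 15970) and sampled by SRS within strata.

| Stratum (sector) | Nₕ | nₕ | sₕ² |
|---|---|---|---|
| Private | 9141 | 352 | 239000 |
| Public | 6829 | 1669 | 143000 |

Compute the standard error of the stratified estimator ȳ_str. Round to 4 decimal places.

Var(ȳ_str) = Σₕ Wₕ²(1 − fₕ)sₕ²/nₕ with Wₕ = Nₕ/N, N = 15970.
Private: Wₕ = 0.57238572; term = 0.57238572²·(1 − 0.03850782)·239000/352 = 213.88414.
Public: Wₕ = 0.42761428; term = 0.42761428²·(1 − 0.24439889)·143000/1669 = 11.837955.
Sum = 225.7221.
SE = √(225.7221) = 15.0241.

15.0241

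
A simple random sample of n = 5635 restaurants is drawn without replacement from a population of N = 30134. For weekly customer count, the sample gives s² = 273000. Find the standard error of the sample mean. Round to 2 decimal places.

6.28

Under SRS without replacement, Var(ȳ) = (1 − f)·s²/n with f = n/N = 5635/30134 = 0.18699808.
Var(ȳ) = (1 − 0.18699808)·273000/5635 = 0.81300192·48.447205 = 39.387671.
SE(ȳ) = √(39.387671) = 6.28.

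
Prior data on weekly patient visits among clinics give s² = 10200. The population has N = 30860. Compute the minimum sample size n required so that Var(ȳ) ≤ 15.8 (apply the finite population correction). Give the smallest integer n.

Without fpc, n₀ = s²/D = 10200/15.8 = 645.5696.
With fpc, (1 − n/N)·s²/n ≤ D requires n ≥ n₀/(1 + n₀/N) = 645.5696/(1 + 645.5696/30860) = 632.3415.
Rounding up, n = 633.

633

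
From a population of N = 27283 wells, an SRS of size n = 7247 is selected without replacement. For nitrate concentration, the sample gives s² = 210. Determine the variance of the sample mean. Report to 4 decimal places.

Under SRS without replacement, Var(ȳ) = (1 − f)·s²/n with f = n/N = 7247/27283 = 0.26562328.
Var(ȳ) = (1 − 0.26562328)·210/7247 = 0.73437672·0.028977508 = 0.021280407.

0.0213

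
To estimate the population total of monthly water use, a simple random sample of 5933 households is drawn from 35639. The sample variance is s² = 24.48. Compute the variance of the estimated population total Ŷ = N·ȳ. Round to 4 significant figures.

Var(Ŷ) = N²·Var(ȳ) = N²·(1 − n/N)·s²/n.
f = 5933/35639 = 0.16647493; Var(ȳ) = 0.83352507·24.48/5933 = 0.0034391865.
Var(Ŷ) = 35639² · 0.0034391865 = 4.3682426 × 10^6.

4.368 × 10^6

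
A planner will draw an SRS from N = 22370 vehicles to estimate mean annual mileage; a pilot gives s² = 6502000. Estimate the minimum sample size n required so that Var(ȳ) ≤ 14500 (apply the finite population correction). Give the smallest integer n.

Without fpc, n₀ = s²/D = 6502000/14500 = 448.4138.
With fpc, (1 − n/N)·s²/n ≤ D requires n ≥ n₀/(1 + n₀/N) = 448.4138/(1 + 448.4138/22370) = 439.6018.
Rounding up, n = 440.

440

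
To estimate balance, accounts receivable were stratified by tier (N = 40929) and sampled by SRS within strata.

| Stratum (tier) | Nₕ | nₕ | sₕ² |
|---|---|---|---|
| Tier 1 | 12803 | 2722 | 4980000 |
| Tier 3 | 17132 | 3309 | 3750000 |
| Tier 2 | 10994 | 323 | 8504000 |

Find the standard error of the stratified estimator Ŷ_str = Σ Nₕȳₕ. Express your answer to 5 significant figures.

1.8956 × 10^6

Var(Ŷ_str) = Σₕ Nₕ²(1 − fₕ)sₕ²/nₕ.
Tier 1: 12803²·(1 − 2722/12803)·4980000/2722 = 2.3613294 × 10^11.
Tier 3: 17132²·(1 − 3309/17132)·3750000/3309 = 2.6837674 × 10^11.
Tier 2: 10994²·(1 − 323/10994)·8504000/323 = 3.0887416 × 10^12.
Sum = 3.5932513 × 10^12.
SE = √(3.5932513 × 10^12) = 1.8956 × 10^6.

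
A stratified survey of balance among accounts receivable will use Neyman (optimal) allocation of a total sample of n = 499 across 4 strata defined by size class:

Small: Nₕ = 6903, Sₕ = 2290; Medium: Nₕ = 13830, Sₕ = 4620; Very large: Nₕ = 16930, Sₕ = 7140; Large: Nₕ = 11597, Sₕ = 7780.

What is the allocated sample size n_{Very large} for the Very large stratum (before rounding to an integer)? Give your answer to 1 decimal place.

Neyman allocation: nₕ = n·NₕSₕ / Σⱼ NⱼSⱼ.
Σ NⱼSⱼ = 6903·2290 + 13830·4620 + 16930·7140 + 11597·7780 = 2.9080733 × 10^8.
n_{Very large} = 499·16930·7140 / (2.9080733 × 10^8) = 207.4.

207.4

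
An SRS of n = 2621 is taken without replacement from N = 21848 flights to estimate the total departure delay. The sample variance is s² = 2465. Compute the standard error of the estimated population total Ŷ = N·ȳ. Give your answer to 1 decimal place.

19876.3

Var(Ŷ) = N²·Var(ȳ) = N²·(1 − n/N)·s²/n.
f = 2621/21848 = 0.11996521; Var(ȳ) = 0.88003479·2465/2621 = 0.82765576.
Var(Ŷ) = 21848² · 0.82765576 = 3.9506915 × 10^8.
SE(Ŷ) = √(3.9506915 × 10^8) = 19876.3.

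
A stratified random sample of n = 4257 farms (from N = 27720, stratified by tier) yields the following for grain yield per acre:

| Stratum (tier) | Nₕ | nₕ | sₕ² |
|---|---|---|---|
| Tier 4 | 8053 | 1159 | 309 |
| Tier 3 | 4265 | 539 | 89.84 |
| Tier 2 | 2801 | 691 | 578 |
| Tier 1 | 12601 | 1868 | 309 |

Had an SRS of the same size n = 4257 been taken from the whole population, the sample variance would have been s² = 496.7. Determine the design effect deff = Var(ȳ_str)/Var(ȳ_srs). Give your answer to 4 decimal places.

0.5899

Var(ȳ_str) = Σ Wₕ²(1−fₕ)sₕ²/nₕ with Wₕ = Nₕ/27720:
  Tier 4: (8053/27720)²·(1−1159/8053)·309/1159 = 0.019262718
  Tier 3: (4265/27720)²·(1−539/4265)·89.84/539 = 0.0034471201
  Tier 2: (2801/27720)²·(1−691/2801)·578/691 = 0.0064336718
  Tier 1: (12601/27720)²·(1−1868/12601)·309/1868 = 0.029115302
  → Var(ȳ_str) = 0.058258812.
Var(ȳ_srs) = (1 − 4257/27720)·496.7/4257 = 0.098759942.
deff = 0.058258812 / 0.098759942 = 0.5899.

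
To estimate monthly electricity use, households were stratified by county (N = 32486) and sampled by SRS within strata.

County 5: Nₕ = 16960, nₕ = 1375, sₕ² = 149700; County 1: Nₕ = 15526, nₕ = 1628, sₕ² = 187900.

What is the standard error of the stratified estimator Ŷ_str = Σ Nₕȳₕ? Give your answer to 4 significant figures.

231700

Var(Ŷ_str) = Σₕ Nₕ²(1 − fₕ)sₕ²/nₕ.
County 5: 16960²·(1 − 1375/16960)·149700/1375 = 2.8777413 × 10^10.
County 1: 15526²·(1 − 1628/15526)·187900/1628 = 2.4904869 × 10^10.
Sum = 5.3682282 × 10^10.
SE = √(5.3682282 × 10^10) = 231700.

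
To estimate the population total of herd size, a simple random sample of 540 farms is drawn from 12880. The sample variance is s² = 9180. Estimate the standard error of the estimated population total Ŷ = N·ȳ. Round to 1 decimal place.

Var(Ŷ) = N²·Var(ȳ) = N²·(1 − n/N)·s²/n.
f = 540/12880 = 0.04192547; Var(ȳ) = 0.95807453·9180/540 = 16.287267.
Var(Ŷ) = 12880² · 16.287267 = 2.7019664 × 10^9.
SE(Ŷ) = √(2.7019664 × 10^9) = 51980.4.

51980.4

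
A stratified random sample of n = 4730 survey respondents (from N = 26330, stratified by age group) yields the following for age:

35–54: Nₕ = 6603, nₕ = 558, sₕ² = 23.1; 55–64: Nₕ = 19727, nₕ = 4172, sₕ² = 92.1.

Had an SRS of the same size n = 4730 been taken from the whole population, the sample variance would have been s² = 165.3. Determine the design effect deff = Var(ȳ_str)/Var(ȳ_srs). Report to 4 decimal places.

Var(ȳ_str) = Σ Wₕ²(1−fₕ)sₕ²/nₕ with Wₕ = Nₕ/26330:
  35–54: (6603/26330)²·(1−558/6603)·23.1/558 = 0.0023834918
  55–64: (19727/26330)²·(1−4172/19727)·92.1/4172 = 0.0097711273
  → Var(ȳ_str) = 0.012154619.
Var(ȳ_srs) = (1 − 4730/26330)·165.3/4730 = 0.028669136.
deff = 0.012154619 / 0.028669136 = 0.4240.

0.4240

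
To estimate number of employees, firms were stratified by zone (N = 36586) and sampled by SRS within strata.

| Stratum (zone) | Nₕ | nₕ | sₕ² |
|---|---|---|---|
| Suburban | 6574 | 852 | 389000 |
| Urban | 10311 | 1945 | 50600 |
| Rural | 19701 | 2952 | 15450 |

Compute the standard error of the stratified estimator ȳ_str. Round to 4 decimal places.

3.9746

Var(ȳ_str) = Σₕ Wₕ²(1 − fₕ)sₕ²/nₕ with Wₕ = Nₕ/N, N = 36586.
Suburban: Wₕ = 0.17968622; term = 0.17968622²·(1 − 0.12960146)·389000/852 = 12.830917.
Urban: Wₕ = 0.28182911; term = 0.28182911²·(1 − 0.18863350)·50600/1945 = 1.6765623.
Rural: Wₕ = 0.53848467; term = 0.53848467²·(1 − 0.14984011)·15450/2952 = 1.2902071.
Sum = 15.797686.
SE = √(15.797686) = 3.9746.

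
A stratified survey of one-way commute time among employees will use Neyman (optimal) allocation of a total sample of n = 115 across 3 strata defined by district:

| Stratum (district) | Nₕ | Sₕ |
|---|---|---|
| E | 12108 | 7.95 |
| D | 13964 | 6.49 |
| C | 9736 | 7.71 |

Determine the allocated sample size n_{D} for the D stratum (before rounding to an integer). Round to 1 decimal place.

Neyman allocation: nₕ = n·NₕSₕ / Σⱼ NⱼSⱼ.
Σ NⱼSⱼ = 12108·7.95 + 13964·6.49 + 9736·7.71 = 261949.52.
n_{D} = 115·13964·6.49 / 261949.52 = 39.8.

39.8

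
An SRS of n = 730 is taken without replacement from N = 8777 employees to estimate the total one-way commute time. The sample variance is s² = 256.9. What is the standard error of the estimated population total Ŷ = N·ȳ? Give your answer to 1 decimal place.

4985.5

Var(Ŷ) = N²·Var(ȳ) = N²·(1 − n/N)·s²/n.
f = 730/8777 = 0.08317193; Var(ȳ) = 0.91682807·256.9/730 = 0.32264813.
Var(Ŷ) = 8777² · 0.32264813 = 2.4855434 × 10^7.
SE(Ŷ) = √(2.4855434 × 10^7) = 4985.5.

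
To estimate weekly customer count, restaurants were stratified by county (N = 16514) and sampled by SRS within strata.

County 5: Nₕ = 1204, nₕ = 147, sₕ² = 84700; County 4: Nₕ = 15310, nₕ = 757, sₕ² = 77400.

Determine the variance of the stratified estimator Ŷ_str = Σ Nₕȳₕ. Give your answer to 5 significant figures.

2.3514 × 10^10

Var(Ŷ_str) = Σₕ Nₕ²(1 − fₕ)sₕ²/nₕ.
County 5: 1204²·(1 − 147/1204)·84700/147 = 7.3327613 × 10^8.
County 4: 15310²·(1 − 757/15310)·77400/757 = 2.2781001 × 10^10.
Sum = 2.3514277 × 10^10.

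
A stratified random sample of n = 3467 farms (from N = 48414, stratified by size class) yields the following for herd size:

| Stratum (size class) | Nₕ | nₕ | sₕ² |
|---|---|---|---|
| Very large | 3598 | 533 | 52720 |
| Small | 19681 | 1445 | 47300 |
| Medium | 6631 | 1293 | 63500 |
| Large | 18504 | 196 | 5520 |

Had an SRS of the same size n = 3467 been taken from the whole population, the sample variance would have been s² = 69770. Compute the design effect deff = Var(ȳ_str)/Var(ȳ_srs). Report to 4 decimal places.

Var(ȳ_str) = Σ Wₕ²(1−fₕ)sₕ²/nₕ with Wₕ = Nₕ/48414:
  Very large: (3598/48414)²·(1−533/3598)·52720/533 = 0.46536948
  Small: (19681/48414)²·(1−1445/19681)·47300/1445 = 5.0121967
  Medium: (6631/48414)²·(1−1293/6631)·63500/1293 = 0.74163611
  Large: (18504/48414)²·(1−196/18504)·5520/196 = 4.0704985
  → Var(ȳ_str) = 10.289701.
Var(ȳ_srs) = (1 − 3467/48414)·69770/3467 = 18.682914.
deff = 10.289701 / 18.682914 = 0.5508.

0.5508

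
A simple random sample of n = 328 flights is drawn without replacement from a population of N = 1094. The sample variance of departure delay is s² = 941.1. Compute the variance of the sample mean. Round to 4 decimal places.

Under SRS without replacement, Var(ȳ) = (1 − f)·s²/n with f = n/N = 328/1094 = 0.29981718.
Var(ȳ) = (1 − 0.29981718)·941.1/328 = 0.70018282·2.8692073 = 2.0089697.

2.0090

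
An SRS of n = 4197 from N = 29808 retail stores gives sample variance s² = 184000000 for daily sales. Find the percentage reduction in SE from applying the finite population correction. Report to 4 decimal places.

7.3070

f = n/N = 4197/29808 = 0.14080113.
SE_no-fpc = √(s²/n) = 209.38204; SE_fpc = √((1−f)s²/n) = 194.08245.
Ratio = √(1−f) = 0.92692981. Reduction = 100·(1 − 0.92692981) = 7.3070%.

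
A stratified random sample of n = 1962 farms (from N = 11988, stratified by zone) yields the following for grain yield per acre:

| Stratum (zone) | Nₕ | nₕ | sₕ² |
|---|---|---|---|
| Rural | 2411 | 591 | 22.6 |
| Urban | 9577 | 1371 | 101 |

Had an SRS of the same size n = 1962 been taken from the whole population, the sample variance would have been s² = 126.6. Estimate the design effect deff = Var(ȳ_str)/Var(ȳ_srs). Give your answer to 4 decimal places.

0.7681

Var(ȳ_str) = Σ Wₕ²(1−fₕ)sₕ²/nₕ with Wₕ = Nₕ/11988:
  Rural: (2411/11988)²·(1−591/2411)·22.6/591 = 0.0011676054
  Urban: (9577/11988)²·(1−1371/9577)·101/1371 = 0.04028575
  → Var(ȳ_str) = 0.041453355.
Var(ȳ_srs) = (1 − 1962/11988)·126.6/1962 = 0.053965433.
deff = 0.041453355 / 0.053965433 = 0.7681.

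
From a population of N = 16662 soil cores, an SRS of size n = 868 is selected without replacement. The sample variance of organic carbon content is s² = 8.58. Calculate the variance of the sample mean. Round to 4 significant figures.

Under SRS without replacement, Var(ȳ) = (1 − f)·s²/n with f = n/N = 868/16662 = 0.05209459.
Var(ȳ) = (1 − 0.05209459)·8.58/868 = 0.94790541·0.0098847926 = 0.0093698484.

0.009370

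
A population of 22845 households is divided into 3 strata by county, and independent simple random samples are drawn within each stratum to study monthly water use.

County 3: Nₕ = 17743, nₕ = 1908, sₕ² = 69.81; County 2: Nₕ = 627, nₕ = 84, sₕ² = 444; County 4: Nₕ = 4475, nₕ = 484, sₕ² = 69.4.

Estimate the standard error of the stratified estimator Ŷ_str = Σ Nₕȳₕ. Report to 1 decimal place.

3826.3

Var(Ŷ_str) = Σₕ Nₕ²(1 − fₕ)sₕ²/nₕ.
County 3: 17743²·(1 − 1908/17743)·69.81/1908 = 1.0279793 × 10^7.
County 2: 627²·(1 − 84/627)·444/84 = 1.7995796 × 10^6.
County 4: 4475²·(1 − 484/4475)·69.4/484 = 2.5608779 × 10^6.
Sum = 1.4640251 × 10^7.
SE = √(1.4640251 × 10^7) = 3826.3.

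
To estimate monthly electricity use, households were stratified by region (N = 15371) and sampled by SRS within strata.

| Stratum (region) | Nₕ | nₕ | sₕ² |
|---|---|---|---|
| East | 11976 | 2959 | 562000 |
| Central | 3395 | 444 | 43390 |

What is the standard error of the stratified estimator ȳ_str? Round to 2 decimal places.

Var(ȳ_str) = Σₕ Wₕ²(1 − fₕ)sₕ²/nₕ with Wₕ = Nₕ/N, N = 15371.
East: Wₕ = 0.77912953; term = 0.77912953²·(1 − 0.24707749)·562000/2959 = 86.808242.
Central: Wₕ = 0.22087047; term = 0.22087047²·(1 − 0.13078056)·43390/444 = 4.1439206.
Sum = 90.952163.
SE = √(90.952163) = 9.54.

9.54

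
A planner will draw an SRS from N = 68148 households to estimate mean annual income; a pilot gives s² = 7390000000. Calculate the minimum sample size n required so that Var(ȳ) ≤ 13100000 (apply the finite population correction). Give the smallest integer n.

Without fpc, n₀ = s²/D = 7390000000/13100000 = 564.1221.
With fpc, (1 − n/N)·s²/n ≤ D requires n ≥ n₀/(1 + n₀/N) = 564.1221/(1 + 564.1221/68148) = 559.4907.
Rounding up, n = 560.

560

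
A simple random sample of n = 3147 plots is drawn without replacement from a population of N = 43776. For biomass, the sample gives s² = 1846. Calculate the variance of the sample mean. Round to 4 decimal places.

Under SRS without replacement, Var(ȳ) = (1 − f)·s²/n with f = n/N = 3147/43776 = 0.07188871.
Var(ȳ) = (1 − 0.07188871)·1846/3147 = 0.92811129·0.5865904 = 0.54442118.

0.5444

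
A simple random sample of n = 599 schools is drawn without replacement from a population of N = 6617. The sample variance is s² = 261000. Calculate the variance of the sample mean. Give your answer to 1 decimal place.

396.3

Under SRS without replacement, Var(ȳ) = (1 − f)·s²/n with f = n/N = 599/6617 = 0.09052441.
Var(ȳ) = (1 − 0.09052441)·261000/599 = 0.90947559·435.72621 = 396.28235.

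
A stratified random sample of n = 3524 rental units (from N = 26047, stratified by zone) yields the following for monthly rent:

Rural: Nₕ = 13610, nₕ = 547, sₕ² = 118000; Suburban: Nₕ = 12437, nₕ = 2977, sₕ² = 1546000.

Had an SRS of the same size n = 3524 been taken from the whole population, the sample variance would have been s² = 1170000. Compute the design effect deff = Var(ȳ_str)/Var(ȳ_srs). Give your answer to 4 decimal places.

0.5106

Var(ȳ_str) = Σ Wₕ²(1−fₕ)sₕ²/nₕ with Wₕ = Nₕ/26047:
  Rural: (13610/26047)²·(1−547/13610)·118000/547 = 56.530173
  Suburban: (12437/26047)²·(1−2977/12437)·1546000/2977 = 90.057939
  → Var(ȳ_str) = 146.58811.
Var(ȳ_srs) = (1 − 3524/26047)·1170000/3524 = 287.09028.
deff = 146.58811 / 287.09028 = 0.5106.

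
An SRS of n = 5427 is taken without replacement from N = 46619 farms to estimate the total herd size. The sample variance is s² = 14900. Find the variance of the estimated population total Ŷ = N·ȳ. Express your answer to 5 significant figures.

Var(Ŷ) = N²·Var(ȳ) = N²·(1 − n/N)·s²/n.
f = 5427/46619 = 0.11641176; Var(ȳ) = 0.88358824·14900/5427 = 2.4259194.
Var(Ŷ) = 46619² · 2.4259194 = 5.2723262 × 10^9.

5.2723 × 10^9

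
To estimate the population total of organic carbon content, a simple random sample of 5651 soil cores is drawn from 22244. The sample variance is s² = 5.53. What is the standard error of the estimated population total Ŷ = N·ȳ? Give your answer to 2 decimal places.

Var(Ŷ) = N²·Var(ȳ) = N²·(1 − n/N)·s²/n.
f = 5651/22244 = 0.25404603; Var(ȳ) = 0.74595397·5.53/5651 = 7.2998149 × 10^-4.
Var(Ŷ) = 22244² · (7.2998149 × 10^-4) = 361191.58.
SE(Ŷ) = √(361191.58) = 600.99.

600.99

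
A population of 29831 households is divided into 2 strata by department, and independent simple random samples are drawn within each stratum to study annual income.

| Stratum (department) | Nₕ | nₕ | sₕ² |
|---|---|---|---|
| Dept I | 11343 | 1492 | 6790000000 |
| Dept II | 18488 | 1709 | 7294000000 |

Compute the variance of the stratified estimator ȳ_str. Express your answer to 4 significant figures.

Var(ȳ_str) = Σₕ Wₕ²(1 − fₕ)sₕ²/nₕ with Wₕ = Nₕ/N, N = 29831.
Dept I: Wₕ = 0.38024203; term = 0.38024203²·(1 − 0.13153487)·6790000000/1492 = 571443.87.
Dept II: Wₕ = 0.61975797; term = 0.61975797²·(1 − 0.09243834)·7294000000/1709 = 1.4877984 × 10^6.
Sum = 2.0592423 × 10^6.

2.059 × 10^6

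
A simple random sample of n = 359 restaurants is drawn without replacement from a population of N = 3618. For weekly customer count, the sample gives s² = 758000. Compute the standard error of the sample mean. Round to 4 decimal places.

Under SRS without replacement, Var(ȳ) = (1 − f)·s²/n with f = n/N = 359/3618 = 0.09922609.
Var(ȳ) = (1 − 0.09922609)·758000/359 = 0.90077391·2111.4206 = 1901.9126.
SE(ȳ) = √(1901.9126) = 43.6109.

43.6109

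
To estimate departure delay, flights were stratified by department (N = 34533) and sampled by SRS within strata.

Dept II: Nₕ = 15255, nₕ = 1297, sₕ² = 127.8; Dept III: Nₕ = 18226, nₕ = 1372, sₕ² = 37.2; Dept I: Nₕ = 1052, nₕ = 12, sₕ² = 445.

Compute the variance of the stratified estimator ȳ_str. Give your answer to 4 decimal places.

Var(ȳ_str) = Σₕ Wₕ²(1 − fₕ)sₕ²/nₕ with Wₕ = Nₕ/N, N = 34533.
Dept II: Wₕ = 0.44175137; term = 0.44175137²·(1 − 0.08502130)·127.8/1297 = 0.01759372.
Dept III: Wₕ = 0.52778502; term = 0.52778502²·(1 − 0.07527708)·37.2/1372 = 0.0069841662.
Dept I: Wₕ = 0.03046361; term = 0.03046361²·(1 − 0.01140684)·445/12 = 0.034021952.
Sum = 0.058599838.

0.0586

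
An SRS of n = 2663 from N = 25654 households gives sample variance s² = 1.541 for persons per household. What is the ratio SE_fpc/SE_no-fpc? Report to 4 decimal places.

f = n/N = 2663/25654 = 0.10380447.
SE_no-fpc = √(s²/n) = 0.024055575; SE_fpc = √((1−f)s²/n) = 0.022772836.
Ratio = √(1−f) = 0.94667604.

0.9467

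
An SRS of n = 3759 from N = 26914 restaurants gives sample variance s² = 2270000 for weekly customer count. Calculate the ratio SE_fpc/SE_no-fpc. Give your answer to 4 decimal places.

0.9275

f = n/N = 3759/26914 = 0.13966709.
SE_no-fpc = √(s²/n) = 24.574052; SE_fpc = √((1−f)s²/n) = 22.793448.
Ratio = √(1−f) = 0.92754133.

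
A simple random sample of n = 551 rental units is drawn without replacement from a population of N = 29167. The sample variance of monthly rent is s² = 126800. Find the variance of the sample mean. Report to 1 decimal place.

225.8

Under SRS without replacement, Var(ȳ) = (1 − f)·s²/n with f = n/N = 551/29167 = 0.01889121.
Var(ȳ) = (1 − 0.01889121)·126800/551 = 0.98110879·230.12704 = 225.77966.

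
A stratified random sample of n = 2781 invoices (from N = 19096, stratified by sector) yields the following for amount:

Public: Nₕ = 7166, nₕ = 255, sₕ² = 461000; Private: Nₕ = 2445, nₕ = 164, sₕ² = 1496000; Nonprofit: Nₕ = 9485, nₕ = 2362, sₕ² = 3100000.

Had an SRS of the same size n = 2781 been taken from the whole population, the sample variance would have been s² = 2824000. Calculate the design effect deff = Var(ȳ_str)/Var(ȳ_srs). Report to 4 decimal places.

Var(ȳ_str) = Σ Wₕ²(1−fₕ)sₕ²/nₕ with Wₕ = Nₕ/19096:
  Public: (7166/19096)²·(1−255/7166)·461000/255 = 245.52382
  Private: (2445/19096)²·(1−164/2445)·1496000/164 = 139.51056
  Nonprofit: (9485/19096)²·(1−2362/9485)·3100000/2362 = 243.16287
  → Var(ȳ_str) = 628.19725.
Var(ȳ_srs) = (1 − 2781/19096)·2824000/2781 = 867.57769.
deff = 628.19725 / 867.57769 = 0.7241.

0.7241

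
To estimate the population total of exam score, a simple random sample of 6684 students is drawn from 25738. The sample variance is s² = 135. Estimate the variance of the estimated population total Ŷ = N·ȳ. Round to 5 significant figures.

Var(Ŷ) = N²·Var(ȳ) = N²·(1 − n/N)·s²/n.
f = 6684/25738 = 0.25969384; Var(ȳ) = 0.74030616·135/6684 = 0.014952324.
Var(Ŷ) = 25738² · 0.014952324 = 9.9050869 × 10^6.

9.9051 × 10^6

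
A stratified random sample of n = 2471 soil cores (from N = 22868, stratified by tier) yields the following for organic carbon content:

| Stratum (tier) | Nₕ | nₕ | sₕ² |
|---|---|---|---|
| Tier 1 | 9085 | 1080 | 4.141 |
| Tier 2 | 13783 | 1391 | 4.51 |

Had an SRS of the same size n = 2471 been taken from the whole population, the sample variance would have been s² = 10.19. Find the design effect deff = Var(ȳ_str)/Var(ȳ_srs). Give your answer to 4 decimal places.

0.4329

Var(ȳ_str) = Σ Wₕ²(1−fₕ)sₕ²/nₕ with Wₕ = Nₕ/22868:
  Tier 1: (9085/22868)²·(1−1080/9085)·4.141/1080 = 5.3322607 × 10^-4
  Tier 2: (13783/22868)²·(1−1391/13783)·4.51/1391 = 0.0010589567
  → Var(ȳ_str) = 0.0015921828.
Var(ȳ_srs) = (1 − 2471/22868)·10.19/2471 = 0.0036782357.
deff = 0.0015921828 / 0.0036782357 = 0.4329.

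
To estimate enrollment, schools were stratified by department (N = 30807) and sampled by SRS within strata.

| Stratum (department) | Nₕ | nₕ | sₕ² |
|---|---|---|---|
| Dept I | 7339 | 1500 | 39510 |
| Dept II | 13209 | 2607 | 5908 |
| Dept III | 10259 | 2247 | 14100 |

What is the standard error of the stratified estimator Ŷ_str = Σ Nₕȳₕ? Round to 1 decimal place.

44293.0

Var(Ŷ_str) = Σₕ Nₕ²(1 − fₕ)sₕ²/nₕ.
Dept I: 7339²·(1 − 1500/7339)·39510/1500 = 1.1287328 × 10^9.
Dept II: 13209²·(1 − 2607/13209)·5908/2607 = 3.1736366 × 10^8.
Dept III: 10259²·(1 − 2247/10259)·14100/2247 = 5.1577705 × 10^8.
Sum = 1.9618735 × 10^9.
SE = √(1.9618735 × 10^9) = 44293.0.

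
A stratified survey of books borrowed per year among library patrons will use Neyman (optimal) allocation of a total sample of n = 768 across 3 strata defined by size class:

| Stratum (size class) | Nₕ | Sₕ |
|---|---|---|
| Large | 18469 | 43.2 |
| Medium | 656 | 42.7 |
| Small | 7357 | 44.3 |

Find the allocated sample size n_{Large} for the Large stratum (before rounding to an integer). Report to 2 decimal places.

532.01

Neyman allocation: nₕ = n·NₕSₕ / Σⱼ NⱼSⱼ.
Σ NⱼSⱼ = 18469·43.2 + 656·42.7 + 7357·44.3 = 1.1517871 × 10^6.
n_{Large} = 768·18469·43.2 / (1.1517871 × 10^6) = 532.01.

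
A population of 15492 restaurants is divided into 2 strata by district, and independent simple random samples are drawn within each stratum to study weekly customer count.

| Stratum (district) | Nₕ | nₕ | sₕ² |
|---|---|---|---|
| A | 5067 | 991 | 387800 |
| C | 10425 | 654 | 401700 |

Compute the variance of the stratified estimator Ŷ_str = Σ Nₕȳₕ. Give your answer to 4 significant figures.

Var(Ŷ_str) = Σₕ Nₕ²(1 − fₕ)sₕ²/nₕ.
A: 5067²·(1 − 991/5067)·387800/991 = 8.0820071 × 10^9.
C: 10425²·(1 − 654/10425)·401700/654 = 6.2566111 × 10^10.
Sum = 7.0648118 × 10^10.

7.065 × 10^10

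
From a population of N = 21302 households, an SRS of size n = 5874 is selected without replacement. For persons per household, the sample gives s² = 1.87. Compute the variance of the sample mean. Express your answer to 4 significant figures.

Under SRS without replacement, Var(ȳ) = (1 − f)·s²/n with f = n/N = 5874/21302 = 0.27574876.
Var(ȳ) = (1 − 0.27574876)·1.87/5874 = 0.72425124·3.1835206 × 10^-4 = 2.3056688 × 10^-4.

2.306 × 10^-4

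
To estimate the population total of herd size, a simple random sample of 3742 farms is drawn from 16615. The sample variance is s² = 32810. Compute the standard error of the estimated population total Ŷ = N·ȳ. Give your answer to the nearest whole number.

43305

Var(Ŷ) = N²·Var(ȳ) = N²·(1 − n/N)·s²/n.
f = 3742/16615 = 0.22521818; Var(ȳ) = 0.77478182·32810/3742 = 6.7933168.
Var(Ŷ) = 16615² · 6.7933168 = 1.875351 × 10^9.
SE(Ŷ) = √(1.875351 × 10^9) = 43305.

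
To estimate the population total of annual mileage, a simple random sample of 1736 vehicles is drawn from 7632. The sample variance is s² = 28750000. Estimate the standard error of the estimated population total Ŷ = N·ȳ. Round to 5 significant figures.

Var(Ŷ) = N²·Var(ȳ) = N²·(1 − n/N)·s²/n.
f = 1736/7632 = 0.22746331; Var(ȳ) = 0.77253669·28750000/1736 = 12794.026.
Var(Ŷ) = 7632² · 12794.026 = 7.4521906 × 10^11.
SE(Ŷ) = √(7.4521906 × 10^11) = 863260.

863260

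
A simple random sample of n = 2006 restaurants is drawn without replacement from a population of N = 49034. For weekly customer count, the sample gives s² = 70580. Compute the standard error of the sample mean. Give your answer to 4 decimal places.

5.8090

Under SRS without replacement, Var(ȳ) = (1 − f)·s²/n with f = n/N = 2006/49034 = 0.04091039.
Var(ȳ) = (1 − 0.04091039)·70580/2006 = 0.95908961·35.184447 = 33.745037.
SE(ȳ) = √(33.745037) = 5.8090.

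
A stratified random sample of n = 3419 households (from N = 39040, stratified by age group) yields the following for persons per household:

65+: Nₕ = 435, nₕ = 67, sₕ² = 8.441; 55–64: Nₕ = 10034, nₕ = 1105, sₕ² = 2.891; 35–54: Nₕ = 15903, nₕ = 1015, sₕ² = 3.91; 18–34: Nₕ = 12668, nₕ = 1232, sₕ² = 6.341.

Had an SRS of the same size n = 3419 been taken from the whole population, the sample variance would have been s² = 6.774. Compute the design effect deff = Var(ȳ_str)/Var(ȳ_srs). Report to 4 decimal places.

0.6940

Var(ȳ_str) = Σ Wₕ²(1−fₕ)sₕ²/nₕ with Wₕ = Nₕ/39040:
  65+: (435/39040)²·(1−67/435)·8.441/67 = 1.3232337 × 10^-5
  55–64: (10034/39040)²·(1−1105/10034)·2.891/1105 = 1.5379532 × 10^-4
  35–54: (15903/39040)²·(1−1015/15903)·3.91/1015 = 5.9842057 × 10^-4
  18–34: (12668/39040)²·(1−1232/12668)·6.341/1232 = 4.8922611 × 10^-4
  → Var(ȳ_str) = 0.0012546743.
Var(ȳ_srs) = (1 − 3419/39040)·6.774/3419 = 0.0018077667.
deff = 0.0012546743 / 0.0018077667 = 0.6940.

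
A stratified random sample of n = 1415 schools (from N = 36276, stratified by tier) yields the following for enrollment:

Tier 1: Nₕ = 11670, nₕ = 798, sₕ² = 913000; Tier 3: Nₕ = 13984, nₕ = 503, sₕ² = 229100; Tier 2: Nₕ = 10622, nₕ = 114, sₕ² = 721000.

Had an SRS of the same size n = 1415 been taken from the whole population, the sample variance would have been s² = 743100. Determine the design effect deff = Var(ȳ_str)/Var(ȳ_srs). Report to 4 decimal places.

Var(ȳ_str) = Σ Wₕ²(1−fₕ)sₕ²/nₕ with Wₕ = Nₕ/36276:
  Tier 1: (11670/36276)²·(1−798/11670)·913000/798 = 110.30861
  Tier 3: (13984/36276)²·(1−503/13984)·229100/503 = 65.248697
  Tier 2: (10622/36276)²·(1−114/10622)·721000/114 = 536.43609
  → Var(ȳ_str) = 711.9934.
Var(ȳ_srs) = (1 − 1415/36276)·743100/1415 = 504.67439.
deff = 711.9934 / 504.67439 = 1.4108.

1.4108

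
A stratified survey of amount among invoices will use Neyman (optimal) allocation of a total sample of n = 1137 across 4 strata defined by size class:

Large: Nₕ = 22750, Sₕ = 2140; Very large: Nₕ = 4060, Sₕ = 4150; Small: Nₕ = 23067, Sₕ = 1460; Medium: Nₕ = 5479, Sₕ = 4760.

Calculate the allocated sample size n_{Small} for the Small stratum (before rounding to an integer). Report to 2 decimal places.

Neyman allocation: nₕ = n·NₕSₕ / Σⱼ NⱼSⱼ.
Σ NⱼSⱼ = 22750·2140 + 4060·4150 + 23067·1460 + 5479·4760 = 1.2529186 × 10^8.
n_{Small} = 1137·23067·1460 / (1.2529186 × 10^8) = 305.62.

305.62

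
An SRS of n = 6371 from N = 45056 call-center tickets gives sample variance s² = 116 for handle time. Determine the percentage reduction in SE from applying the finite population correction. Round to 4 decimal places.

7.3394

f = n/N = 6371/45056 = 0.14140181.
SE_no-fpc = √(s²/n) = 0.13493518; SE_fpc = √((1−f)s²/n) = 0.12503171.
Ratio = √(1−f) = 0.92660574. Reduction = 100·(1 − 0.92660574) = 7.3394%.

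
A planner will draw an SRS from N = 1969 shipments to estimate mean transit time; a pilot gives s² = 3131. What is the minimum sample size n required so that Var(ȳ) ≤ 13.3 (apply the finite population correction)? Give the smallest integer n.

Without fpc, n₀ = s²/D = 3131/13.3 = 235.4135.
With fpc, (1 − n/N)·s²/n ≤ D requires n ≥ n₀/(1 + n₀/N) = 235.4135/(1 + 235.4135/1969) = 210.2732.
Rounding up, n = 211.

211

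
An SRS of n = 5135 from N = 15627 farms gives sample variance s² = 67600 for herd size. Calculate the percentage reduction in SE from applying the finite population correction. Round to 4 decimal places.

f = n/N = 5135/15627 = 0.32859794.
SE_no-fpc = √(s²/n) = 3.6282995; SE_fpc = √((1−f)s²/n) = 2.9729969.
Ratio = √(1−f) = 0.81939127. Reduction = 100·(1 − 0.81939127) = 18.0609%.

18.0609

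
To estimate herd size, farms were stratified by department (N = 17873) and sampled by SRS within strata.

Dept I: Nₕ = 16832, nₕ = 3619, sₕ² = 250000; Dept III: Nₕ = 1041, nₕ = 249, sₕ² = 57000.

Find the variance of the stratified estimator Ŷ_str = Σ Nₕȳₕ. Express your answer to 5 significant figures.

Var(Ŷ_str) = Σₕ Nₕ²(1 − fₕ)sₕ²/nₕ.
Dept I: 16832²·(1 − 3619/16832)·250000/3619 = 1.5363444 × 10^10.
Dept III: 1041²·(1 − 249/1041)·57000/249 = 1.8873455 × 10^8.
Sum = 1.5552179 × 10^10.

1.5552 × 10^10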